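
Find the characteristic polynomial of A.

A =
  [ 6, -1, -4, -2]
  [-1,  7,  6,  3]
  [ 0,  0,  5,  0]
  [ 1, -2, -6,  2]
x^4 - 20*x^3 + 150*x^2 - 500*x + 625

Expanding det(x·I − A) (e.g. by cofactor expansion or by noting that A is similar to its Jordan form J, which has the same characteristic polynomial as A) gives
  χ_A(x) = x^4 - 20*x^3 + 150*x^2 - 500*x + 625
which factors as (x - 5)^4. The eigenvalues (with algebraic multiplicities) are λ = 5 with multiplicity 4.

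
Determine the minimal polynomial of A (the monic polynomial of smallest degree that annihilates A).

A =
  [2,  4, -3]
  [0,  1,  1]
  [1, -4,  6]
x^3 - 9*x^2 + 27*x - 27

The characteristic polynomial is χ_A(x) = (x - 3)^3, so the eigenvalues are known. The minimal polynomial is
  m_A(x) = Π_λ (x − λ)^{k_λ}
where k_λ is the size of the *largest* Jordan block for λ (equivalently, the smallest k with (A − λI)^k v = 0 for every generalised eigenvector v of λ).

  λ = 3: largest Jordan block has size 3, contributing (x − 3)^3

So m_A(x) = (x - 3)^3 = x^3 - 9*x^2 + 27*x - 27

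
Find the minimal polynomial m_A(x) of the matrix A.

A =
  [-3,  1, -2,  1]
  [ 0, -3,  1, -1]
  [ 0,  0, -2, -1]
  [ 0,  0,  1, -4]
x^2 + 6*x + 9

The characteristic polynomial is χ_A(x) = (x + 3)^4, so the eigenvalues are known. The minimal polynomial is
  m_A(x) = Π_λ (x − λ)^{k_λ}
where k_λ is the size of the *largest* Jordan block for λ (equivalently, the smallest k with (A − λI)^k v = 0 for every generalised eigenvector v of λ).

  λ = -3: largest Jordan block has size 2, contributing (x + 3)^2

So m_A(x) = (x + 3)^2 = x^2 + 6*x + 9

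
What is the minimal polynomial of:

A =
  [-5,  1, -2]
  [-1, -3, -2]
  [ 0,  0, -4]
x^2 + 8*x + 16

The characteristic polynomial is χ_A(x) = (x + 4)^3, so the eigenvalues are known. The minimal polynomial is
  m_A(x) = Π_λ (x − λ)^{k_λ}
where k_λ is the size of the *largest* Jordan block for λ (equivalently, the smallest k with (A − λI)^k v = 0 for every generalised eigenvector v of λ).

  λ = -4: largest Jordan block has size 2, contributing (x + 4)^2

So m_A(x) = (x + 4)^2 = x^2 + 8*x + 16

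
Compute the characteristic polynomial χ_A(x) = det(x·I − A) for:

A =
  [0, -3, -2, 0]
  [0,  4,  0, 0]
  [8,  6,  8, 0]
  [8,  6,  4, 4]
x^4 - 16*x^3 + 96*x^2 - 256*x + 256

Expanding det(x·I − A) (e.g. by cofactor expansion or by noting that A is similar to its Jordan form J, which has the same characteristic polynomial as A) gives
  χ_A(x) = x^4 - 16*x^3 + 96*x^2 - 256*x + 256
which factors as (x - 4)^4. The eigenvalues (with algebraic multiplicities) are λ = 4 with multiplicity 4.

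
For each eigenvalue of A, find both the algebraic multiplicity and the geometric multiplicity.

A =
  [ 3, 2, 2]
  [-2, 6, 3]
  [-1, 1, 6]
λ = 5: alg = 3, geom = 1

Step 1 — factor the characteristic polynomial to read off the algebraic multiplicities:
  χ_A(x) = (x - 5)^3

Step 2 — compute geometric multiplicities via the rank-nullity identity g(λ) = n − rank(A − λI):
  rank(A − (5)·I) = 2, so dim ker(A − (5)·I) = n − 2 = 1

Summary:
  λ = 5: algebraic multiplicity = 3, geometric multiplicity = 1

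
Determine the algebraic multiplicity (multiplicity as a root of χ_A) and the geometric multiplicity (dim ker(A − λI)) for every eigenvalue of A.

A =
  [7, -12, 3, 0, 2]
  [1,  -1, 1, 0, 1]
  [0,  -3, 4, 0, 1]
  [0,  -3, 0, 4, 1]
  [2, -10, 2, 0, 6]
λ = 4: alg = 5, geom = 3

Step 1 — factor the characteristic polynomial to read off the algebraic multiplicities:
  χ_A(x) = (x - 4)^5

Step 2 — compute geometric multiplicities via the rank-nullity identity g(λ) = n − rank(A − λI):
  rank(A − (4)·I) = 2, so dim ker(A − (4)·I) = n − 2 = 3

Summary:
  λ = 4: algebraic multiplicity = 5, geometric multiplicity = 3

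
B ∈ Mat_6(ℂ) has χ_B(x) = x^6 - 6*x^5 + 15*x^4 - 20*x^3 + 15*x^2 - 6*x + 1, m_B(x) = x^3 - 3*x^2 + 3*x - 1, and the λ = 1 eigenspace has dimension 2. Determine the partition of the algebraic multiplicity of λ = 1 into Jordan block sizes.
Block sizes for λ = 1: [3, 3]

Step 1 — from the characteristic polynomial, algebraic multiplicity of λ = 1 is 6. From dim ker(B − (1)·I) = 2, there are exactly 2 Jordan blocks for λ = 1.
Step 2 — from the minimal polynomial, the factor (x − 1)^3 tells us the largest block for λ = 1 has size 3.
Step 3 — with total size 6, 2 blocks, and largest block 3, the block sizes (in nonincreasing order) are [3, 3].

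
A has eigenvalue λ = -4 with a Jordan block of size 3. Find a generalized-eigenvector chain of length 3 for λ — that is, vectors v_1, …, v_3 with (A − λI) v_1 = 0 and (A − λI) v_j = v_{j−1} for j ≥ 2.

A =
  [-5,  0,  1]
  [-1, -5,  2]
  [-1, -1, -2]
A Jordan chain for λ = -4 of length 3:
v_1 = (-1, -1, -1)ᵀ
v_2 = (0, -1, -1)ᵀ
v_3 = (0, 1, 0)ᵀ

Let N = A − (-4)·I. We want v_3 with N^3 v_3 = 0 but N^2 v_3 ≠ 0; then v_{j-1} := N · v_j for j = 3, …, 2.

Pick v_3 = (0, 1, 0)ᵀ.
Then v_2 = N · v_3 = (0, -1, -1)ᵀ.
Then v_1 = N · v_2 = (-1, -1, -1)ᵀ.

Sanity check: (A − (-4)·I) v_1 = (0, 0, 0)ᵀ = 0. ✓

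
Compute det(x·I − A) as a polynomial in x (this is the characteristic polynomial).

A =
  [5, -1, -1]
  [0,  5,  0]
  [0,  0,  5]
x^3 - 15*x^2 + 75*x - 125

Expanding det(x·I − A) (e.g. by cofactor expansion or by noting that A is similar to its Jordan form J, which has the same characteristic polynomial as A) gives
  χ_A(x) = x^3 - 15*x^2 + 75*x - 125
which factors as (x - 5)^3. The eigenvalues (with algebraic multiplicities) are λ = 5 with multiplicity 3.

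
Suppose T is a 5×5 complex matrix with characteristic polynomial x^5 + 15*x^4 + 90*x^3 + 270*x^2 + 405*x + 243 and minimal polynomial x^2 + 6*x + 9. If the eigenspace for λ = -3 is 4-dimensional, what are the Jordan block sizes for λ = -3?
Block sizes for λ = -3: [2, 1, 1, 1]

Step 1 — from the characteristic polynomial, algebraic multiplicity of λ = -3 is 5. From dim ker(T − (-3)·I) = 4, there are exactly 4 Jordan blocks for λ = -3.
Step 2 — from the minimal polynomial, the factor (x + 3)^2 tells us the largest block for λ = -3 has size 2.
Step 3 — with total size 5, 4 blocks, and largest block 2, the block sizes (in nonincreasing order) are [2, 1, 1, 1].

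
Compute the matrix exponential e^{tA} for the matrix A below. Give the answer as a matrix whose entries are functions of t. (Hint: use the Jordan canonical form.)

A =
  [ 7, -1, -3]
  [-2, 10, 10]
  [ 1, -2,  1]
e^{tA} =
  [t*exp(6*t) + exp(6*t), t^2*exp(6*t)/2 - t*exp(6*t), t^2*exp(6*t) - 3*t*exp(6*t)]
  [-2*t*exp(6*t), -t^2*exp(6*t) + 4*t*exp(6*t) + exp(6*t), -2*t^2*exp(6*t) + 10*t*exp(6*t)]
  [t*exp(6*t), t^2*exp(6*t)/2 - 2*t*exp(6*t), t^2*exp(6*t) - 5*t*exp(6*t) + exp(6*t)]

Strategy: write A = P · J · P⁻¹ where J is a Jordan canonical form, so e^{tA} = P · e^{tJ} · P⁻¹, and e^{tJ} can be computed block-by-block.

A has Jordan form
J =
  [6, 1, 0]
  [0, 6, 1]
  [0, 0, 6]
(up to reordering of blocks).

Per-block formulas:
  For a 3×3 Jordan block J_3(6): exp(t · J_3(6)) = e^(6t)·(I + t·N + (t^2/2)·N^2), where N is the 3×3 nilpotent shift.

After assembling e^{tJ} and conjugating by P, we get:

e^{tA} =
  [t*exp(6*t) + exp(6*t), t^2*exp(6*t)/2 - t*exp(6*t), t^2*exp(6*t) - 3*t*exp(6*t)]
  [-2*t*exp(6*t), -t^2*exp(6*t) + 4*t*exp(6*t) + exp(6*t), -2*t^2*exp(6*t) + 10*t*exp(6*t)]
  [t*exp(6*t), t^2*exp(6*t)/2 - 2*t*exp(6*t), t^2*exp(6*t) - 5*t*exp(6*t) + exp(6*t)]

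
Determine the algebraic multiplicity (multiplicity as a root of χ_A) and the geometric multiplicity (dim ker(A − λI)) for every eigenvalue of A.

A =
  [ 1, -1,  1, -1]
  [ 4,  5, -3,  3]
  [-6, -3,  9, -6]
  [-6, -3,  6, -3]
λ = 3: alg = 4, geom = 2

Step 1 — factor the characteristic polynomial to read off the algebraic multiplicities:
  χ_A(x) = (x - 3)^4

Step 2 — compute geometric multiplicities via the rank-nullity identity g(λ) = n − rank(A − λI):
  rank(A − (3)·I) = 2, so dim ker(A − (3)·I) = n − 2 = 2

Summary:
  λ = 3: algebraic multiplicity = 4, geometric multiplicity = 2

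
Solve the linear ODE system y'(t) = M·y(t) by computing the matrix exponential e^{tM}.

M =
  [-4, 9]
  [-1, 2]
e^{tM} =
  [-3*t*exp(-t) + exp(-t), 9*t*exp(-t)]
  [-t*exp(-t), 3*t*exp(-t) + exp(-t)]

Strategy: write M = P · J · P⁻¹ where J is a Jordan canonical form, so e^{tM} = P · e^{tJ} · P⁻¹, and e^{tJ} can be computed block-by-block.

M has Jordan form
J =
  [-1,  1]
  [ 0, -1]
(up to reordering of blocks).

Per-block formulas:
  For a 2×2 Jordan block J_2(-1): exp(t · J_2(-1)) = e^(-1t)·(I + t·N), where N is the 2×2 nilpotent shift.

After assembling e^{tJ} and conjugating by P, we get:

e^{tM} =
  [-3*t*exp(-t) + exp(-t), 9*t*exp(-t)]
  [-t*exp(-t), 3*t*exp(-t) + exp(-t)]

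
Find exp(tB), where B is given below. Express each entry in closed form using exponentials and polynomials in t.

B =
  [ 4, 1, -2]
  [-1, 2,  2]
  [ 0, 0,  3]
e^{tB} =
  [t*exp(3*t) + exp(3*t), t*exp(3*t), -2*t*exp(3*t)]
  [-t*exp(3*t), -t*exp(3*t) + exp(3*t), 2*t*exp(3*t)]
  [0, 0, exp(3*t)]

Strategy: write B = P · J · P⁻¹ where J is a Jordan canonical form, so e^{tB} = P · e^{tJ} · P⁻¹, and e^{tJ} can be computed block-by-block.

B has Jordan form
J =
  [3, 1, 0]
  [0, 3, 0]
  [0, 0, 3]
(up to reordering of blocks).

Per-block formulas:
  For a 2×2 Jordan block J_2(3): exp(t · J_2(3)) = e^(3t)·(I + t·N), where N is the 2×2 nilpotent shift.
  For a 1×1 block at λ = 3: exp(t · [3]) = [e^(3t)].

After assembling e^{tJ} and conjugating by P, we get:

e^{tB} =
  [t*exp(3*t) + exp(3*t), t*exp(3*t), -2*t*exp(3*t)]
  [-t*exp(3*t), -t*exp(3*t) + exp(3*t), 2*t*exp(3*t)]
  [0, 0, exp(3*t)]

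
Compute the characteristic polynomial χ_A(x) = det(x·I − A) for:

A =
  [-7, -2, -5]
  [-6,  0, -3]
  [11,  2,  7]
x^3

Expanding det(x·I − A) (e.g. by cofactor expansion or by noting that A is similar to its Jordan form J, which has the same characteristic polynomial as A) gives
  χ_A(x) = x^3
which factors as x^3. The eigenvalues (with algebraic multiplicities) are λ = 0 with multiplicity 3.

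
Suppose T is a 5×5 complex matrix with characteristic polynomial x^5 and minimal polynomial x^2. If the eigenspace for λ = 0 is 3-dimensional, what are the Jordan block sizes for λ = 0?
Block sizes for λ = 0: [2, 2, 1]

Step 1 — from the characteristic polynomial, algebraic multiplicity of λ = 0 is 5. From dim ker(T − (0)·I) = 3, there are exactly 3 Jordan blocks for λ = 0.
Step 2 — from the minimal polynomial, the factor (x − 0)^2 tells us the largest block for λ = 0 has size 2.
Step 3 — with total size 5, 3 blocks, and largest block 2, the block sizes (in nonincreasing order) are [2, 2, 1].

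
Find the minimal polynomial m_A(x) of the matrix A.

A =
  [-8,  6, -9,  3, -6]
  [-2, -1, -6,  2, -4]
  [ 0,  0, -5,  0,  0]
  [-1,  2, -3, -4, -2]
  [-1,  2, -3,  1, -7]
x^2 + 10*x + 25

The characteristic polynomial is χ_A(x) = (x + 5)^5, so the eigenvalues are known. The minimal polynomial is
  m_A(x) = Π_λ (x − λ)^{k_λ}
where k_λ is the size of the *largest* Jordan block for λ (equivalently, the smallest k with (A − λI)^k v = 0 for every generalised eigenvector v of λ).

  λ = -5: largest Jordan block has size 2, contributing (x + 5)^2

So m_A(x) = (x + 5)^2 = x^2 + 10*x + 25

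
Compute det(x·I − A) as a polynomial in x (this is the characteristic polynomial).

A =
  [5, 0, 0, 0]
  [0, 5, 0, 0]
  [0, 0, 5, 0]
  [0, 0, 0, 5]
x^4 - 20*x^3 + 150*x^2 - 500*x + 625

Expanding det(x·I − A) (e.g. by cofactor expansion or by noting that A is similar to its Jordan form J, which has the same characteristic polynomial as A) gives
  χ_A(x) = x^4 - 20*x^3 + 150*x^2 - 500*x + 625
which factors as (x - 5)^4. The eigenvalues (with algebraic multiplicities) are λ = 5 with multiplicity 4.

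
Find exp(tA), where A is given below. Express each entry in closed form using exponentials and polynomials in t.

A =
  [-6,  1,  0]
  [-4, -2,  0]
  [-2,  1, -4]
e^{tA} =
  [-2*t*exp(-4*t) + exp(-4*t), t*exp(-4*t), 0]
  [-4*t*exp(-4*t), 2*t*exp(-4*t) + exp(-4*t), 0]
  [-2*t*exp(-4*t), t*exp(-4*t), exp(-4*t)]

Strategy: write A = P · J · P⁻¹ where J is a Jordan canonical form, so e^{tA} = P · e^{tJ} · P⁻¹, and e^{tJ} can be computed block-by-block.

A has Jordan form
J =
  [-4,  1,  0]
  [ 0, -4,  0]
  [ 0,  0, -4]
(up to reordering of blocks).

Per-block formulas:
  For a 1×1 block at λ = -4: exp(t · [-4]) = [e^(-4t)].
  For a 2×2 Jordan block J_2(-4): exp(t · J_2(-4)) = e^(-4t)·(I + t·N), where N is the 2×2 nilpotent shift.

After assembling e^{tJ} and conjugating by P, we get:

e^{tA} =
  [-2*t*exp(-4*t) + exp(-4*t), t*exp(-4*t), 0]
  [-4*t*exp(-4*t), 2*t*exp(-4*t) + exp(-4*t), 0]
  [-2*t*exp(-4*t), t*exp(-4*t), exp(-4*t)]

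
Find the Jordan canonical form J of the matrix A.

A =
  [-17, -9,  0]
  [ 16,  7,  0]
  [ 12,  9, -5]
J_2(-5) ⊕ J_1(-5)

The characteristic polynomial is
  det(x·I − A) = x^3 + 15*x^2 + 75*x + 125 = (x + 5)^3

Eigenvalues and multiplicities (the geometric multiplicity of λ is n − rank(A − λI), which equals the number of Jordan blocks for λ):
  λ = -5: algebraic multiplicity = 3, geometric multiplicity = 2

Determining the block sizes for each eigenvalue:
  λ = -5: 2 blocks summing to 3 forces exactly one block of size 2 and the rest size 1 → block sizes [2, 1]

Assembling the blocks gives a Jordan form
J =
  [-5,  1,  0]
  [ 0, -5,  0]
  [ 0,  0, -5]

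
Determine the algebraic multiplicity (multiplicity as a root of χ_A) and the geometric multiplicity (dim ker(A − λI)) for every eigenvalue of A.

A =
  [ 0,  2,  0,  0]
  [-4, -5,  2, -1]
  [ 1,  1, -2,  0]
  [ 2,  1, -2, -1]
λ = -2: alg = 4, geom = 2

Step 1 — factor the characteristic polynomial to read off the algebraic multiplicities:
  χ_A(x) = (x + 2)^4

Step 2 — compute geometric multiplicities via the rank-nullity identity g(λ) = n − rank(A − λI):
  rank(A − (-2)·I) = 2, so dim ker(A − (-2)·I) = n − 2 = 2

Summary:
  λ = -2: algebraic multiplicity = 4, geometric multiplicity = 2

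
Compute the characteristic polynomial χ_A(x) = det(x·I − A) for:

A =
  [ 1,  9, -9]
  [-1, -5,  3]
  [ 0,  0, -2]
x^3 + 6*x^2 + 12*x + 8

Expanding det(x·I − A) (e.g. by cofactor expansion or by noting that A is similar to its Jordan form J, which has the same characteristic polynomial as A) gives
  χ_A(x) = x^3 + 6*x^2 + 12*x + 8
which factors as (x + 2)^3. The eigenvalues (with algebraic multiplicities) are λ = -2 with multiplicity 3.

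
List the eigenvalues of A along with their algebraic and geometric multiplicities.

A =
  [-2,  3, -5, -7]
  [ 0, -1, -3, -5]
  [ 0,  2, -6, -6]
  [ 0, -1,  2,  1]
λ = -2: alg = 4, geom = 2

Step 1 — factor the characteristic polynomial to read off the algebraic multiplicities:
  χ_A(x) = (x + 2)^4

Step 2 — compute geometric multiplicities via the rank-nullity identity g(λ) = n − rank(A − λI):
  rank(A − (-2)·I) = 2, so dim ker(A − (-2)·I) = n − 2 = 2

Summary:
  λ = -2: algebraic multiplicity = 4, geometric multiplicity = 2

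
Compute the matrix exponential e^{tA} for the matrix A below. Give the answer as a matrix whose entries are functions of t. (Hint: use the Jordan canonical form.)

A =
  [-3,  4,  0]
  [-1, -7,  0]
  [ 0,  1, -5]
e^{tA} =
  [2*t*exp(-5*t) + exp(-5*t), 4*t*exp(-5*t), 0]
  [-t*exp(-5*t), -2*t*exp(-5*t) + exp(-5*t), 0]
  [-t^2*exp(-5*t)/2, -t^2*exp(-5*t) + t*exp(-5*t), exp(-5*t)]

Strategy: write A = P · J · P⁻¹ where J is a Jordan canonical form, so e^{tA} = P · e^{tJ} · P⁻¹, and e^{tJ} can be computed block-by-block.

A has Jordan form
J =
  [-5,  1,  0]
  [ 0, -5,  1]
  [ 0,  0, -5]
(up to reordering of blocks).

Per-block formulas:
  For a 3×3 Jordan block J_3(-5): exp(t · J_3(-5)) = e^(-5t)·(I + t·N + (t^2/2)·N^2), where N is the 3×3 nilpotent shift.

After assembling e^{tJ} and conjugating by P, we get:

e^{tA} =
  [2*t*exp(-5*t) + exp(-5*t), 4*t*exp(-5*t), 0]
  [-t*exp(-5*t), -2*t*exp(-5*t) + exp(-5*t), 0]
  [-t^2*exp(-5*t)/2, -t^2*exp(-5*t) + t*exp(-5*t), exp(-5*t)]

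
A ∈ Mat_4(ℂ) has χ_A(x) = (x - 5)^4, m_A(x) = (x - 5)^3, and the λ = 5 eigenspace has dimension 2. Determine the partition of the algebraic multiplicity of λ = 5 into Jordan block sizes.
Block sizes for λ = 5: [3, 1]

Step 1 — from the characteristic polynomial, algebraic multiplicity of λ = 5 is 4. From dim ker(A − (5)·I) = 2, there are exactly 2 Jordan blocks for λ = 5.
Step 2 — from the minimal polynomial, the factor (x − 5)^3 tells us the largest block for λ = 5 has size 3.
Step 3 — with total size 4, 2 blocks, and largest block 3, the block sizes (in nonincreasing order) are [3, 1].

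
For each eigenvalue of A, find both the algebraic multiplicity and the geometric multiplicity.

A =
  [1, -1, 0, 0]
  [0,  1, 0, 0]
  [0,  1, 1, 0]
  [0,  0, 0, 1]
λ = 1: alg = 4, geom = 3

Step 1 — factor the characteristic polynomial to read off the algebraic multiplicities:
  χ_A(x) = (x - 1)^4

Step 2 — compute geometric multiplicities via the rank-nullity identity g(λ) = n − rank(A − λI):
  rank(A − (1)·I) = 1, so dim ker(A − (1)·I) = n − 1 = 3

Summary:
  λ = 1: algebraic multiplicity = 4, geometric multiplicity = 3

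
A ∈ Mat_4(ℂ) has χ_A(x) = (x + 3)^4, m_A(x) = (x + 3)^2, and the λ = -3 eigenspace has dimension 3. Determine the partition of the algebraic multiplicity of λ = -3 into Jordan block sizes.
Block sizes for λ = -3: [2, 1, 1]

Step 1 — from the characteristic polynomial, algebraic multiplicity of λ = -3 is 4. From dim ker(A − (-3)·I) = 3, there are exactly 3 Jordan blocks for λ = -3.
Step 2 — from the minimal polynomial, the factor (x + 3)^2 tells us the largest block for λ = -3 has size 2.
Step 3 — with total size 4, 3 blocks, and largest block 2, the block sizes (in nonincreasing order) are [2, 1, 1].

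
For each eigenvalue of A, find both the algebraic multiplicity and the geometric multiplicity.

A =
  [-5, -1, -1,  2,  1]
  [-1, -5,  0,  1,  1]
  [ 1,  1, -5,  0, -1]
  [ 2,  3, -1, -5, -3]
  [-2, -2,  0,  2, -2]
λ = -5: alg = 2, geom = 1; λ = -4: alg = 3, geom = 2

Step 1 — factor the characteristic polynomial to read off the algebraic multiplicities:
  χ_A(x) = (x + 4)^3*(x + 5)^2

Step 2 — compute geometric multiplicities via the rank-nullity identity g(λ) = n − rank(A − λI):
  rank(A − (-5)·I) = 4, so dim ker(A − (-5)·I) = n − 4 = 1
  rank(A − (-4)·I) = 3, so dim ker(A − (-4)·I) = n − 3 = 2

Summary:
  λ = -5: algebraic multiplicity = 2, geometric multiplicity = 1
  λ = -4: algebraic multiplicity = 3, geometric multiplicity = 2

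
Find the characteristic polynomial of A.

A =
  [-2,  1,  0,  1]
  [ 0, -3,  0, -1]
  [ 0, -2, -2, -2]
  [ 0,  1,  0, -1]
x^4 + 8*x^3 + 24*x^2 + 32*x + 16

Expanding det(x·I − A) (e.g. by cofactor expansion or by noting that A is similar to its Jordan form J, which has the same characteristic polynomial as A) gives
  χ_A(x) = x^4 + 8*x^3 + 24*x^2 + 32*x + 16
which factors as (x + 2)^4. The eigenvalues (with algebraic multiplicities) are λ = -2 with multiplicity 4.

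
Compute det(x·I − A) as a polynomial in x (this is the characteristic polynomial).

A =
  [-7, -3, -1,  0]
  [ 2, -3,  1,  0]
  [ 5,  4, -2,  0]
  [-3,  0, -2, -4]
x^4 + 16*x^3 + 96*x^2 + 256*x + 256

Expanding det(x·I − A) (e.g. by cofactor expansion or by noting that A is similar to its Jordan form J, which has the same characteristic polynomial as A) gives
  χ_A(x) = x^4 + 16*x^3 + 96*x^2 + 256*x + 256
which factors as (x + 4)^4. The eigenvalues (with algebraic multiplicities) are λ = -4 with multiplicity 4.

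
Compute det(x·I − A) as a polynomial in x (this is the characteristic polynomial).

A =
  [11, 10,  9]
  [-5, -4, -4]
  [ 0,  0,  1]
x^3 - 8*x^2 + 13*x - 6

Expanding det(x·I − A) (e.g. by cofactor expansion or by noting that A is similar to its Jordan form J, which has the same characteristic polynomial as A) gives
  χ_A(x) = x^3 - 8*x^2 + 13*x - 6
which factors as (x - 6)*(x - 1)^2. The eigenvalues (with algebraic multiplicities) are λ = 1 with multiplicity 2, λ = 6 with multiplicity 1.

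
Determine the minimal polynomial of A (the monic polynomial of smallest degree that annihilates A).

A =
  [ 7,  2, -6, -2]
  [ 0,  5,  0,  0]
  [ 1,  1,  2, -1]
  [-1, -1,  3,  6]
x^2 - 10*x + 25

The characteristic polynomial is χ_A(x) = (x - 5)^4, so the eigenvalues are known. The minimal polynomial is
  m_A(x) = Π_λ (x − λ)^{k_λ}
where k_λ is the size of the *largest* Jordan block for λ (equivalently, the smallest k with (A − λI)^k v = 0 for every generalised eigenvector v of λ).

  λ = 5: largest Jordan block has size 2, contributing (x − 5)^2

So m_A(x) = (x - 5)^2 = x^2 - 10*x + 25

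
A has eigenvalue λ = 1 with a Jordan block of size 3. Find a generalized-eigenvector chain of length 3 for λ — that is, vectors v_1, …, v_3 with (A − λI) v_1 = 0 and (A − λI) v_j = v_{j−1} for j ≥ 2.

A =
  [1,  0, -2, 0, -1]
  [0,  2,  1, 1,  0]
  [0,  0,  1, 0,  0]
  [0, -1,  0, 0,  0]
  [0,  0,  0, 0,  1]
A Jordan chain for λ = 1 of length 3:
v_1 = (0, 1, 0, -1, 0)ᵀ
v_2 = (-2, 1, 0, 0, 0)ᵀ
v_3 = (0, 0, 1, 0, 0)ᵀ

Let N = A − (1)·I. We want v_3 with N^3 v_3 = 0 but N^2 v_3 ≠ 0; then v_{j-1} := N · v_j for j = 3, …, 2.

Pick v_3 = (0, 0, 1, 0, 0)ᵀ.
Then v_2 = N · v_3 = (-2, 1, 0, 0, 0)ᵀ.
Then v_1 = N · v_2 = (0, 1, 0, -1, 0)ᵀ.

Sanity check: (A − (1)·I) v_1 = (0, 0, 0, 0, 0)ᵀ = 0. ✓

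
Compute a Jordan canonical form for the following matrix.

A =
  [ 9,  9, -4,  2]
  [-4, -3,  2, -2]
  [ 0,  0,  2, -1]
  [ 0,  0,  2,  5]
J_2(3) ⊕ J_1(3) ⊕ J_1(4)

The characteristic polynomial is
  det(x·I − A) = x^4 - 13*x^3 + 63*x^2 - 135*x + 108 = (x - 4)*(x - 3)^3

Eigenvalues and multiplicities (the geometric multiplicity of λ is n − rank(A − λI), which equals the number of Jordan blocks for λ):
  λ = 3: algebraic multiplicity = 3, geometric multiplicity = 2
  λ = 4: algebraic multiplicity = 1, geometric multiplicity = 1

Determining the block sizes for each eigenvalue:
  λ = 3: 2 blocks summing to 3 forces exactly one block of size 2 and the rest size 1 → block sizes [2, 1]
  λ = 4: one block (gm = 1), so the single block has size am = 1 → block sizes [1]

Assembling the blocks gives a Jordan form
J =
  [3, 1, 0, 0]
  [0, 3, 0, 0]
  [0, 0, 3, 0]
  [0, 0, 0, 4]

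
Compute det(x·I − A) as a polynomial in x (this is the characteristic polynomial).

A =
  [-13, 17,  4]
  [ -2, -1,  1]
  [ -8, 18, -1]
x^3 + 15*x^2 + 75*x + 125

Expanding det(x·I − A) (e.g. by cofactor expansion or by noting that A is similar to its Jordan form J, which has the same characteristic polynomial as A) gives
  χ_A(x) = x^3 + 15*x^2 + 75*x + 125
which factors as (x + 5)^3. The eigenvalues (with algebraic multiplicities) are λ = -5 with multiplicity 3.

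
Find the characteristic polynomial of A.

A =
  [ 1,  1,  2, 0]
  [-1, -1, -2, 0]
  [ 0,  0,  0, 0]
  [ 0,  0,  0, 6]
x^4 - 6*x^3

Expanding det(x·I − A) (e.g. by cofactor expansion or by noting that A is similar to its Jordan form J, which has the same characteristic polynomial as A) gives
  χ_A(x) = x^4 - 6*x^3
which factors as x^3*(x - 6). The eigenvalues (with algebraic multiplicities) are λ = 0 with multiplicity 3, λ = 6 with multiplicity 1.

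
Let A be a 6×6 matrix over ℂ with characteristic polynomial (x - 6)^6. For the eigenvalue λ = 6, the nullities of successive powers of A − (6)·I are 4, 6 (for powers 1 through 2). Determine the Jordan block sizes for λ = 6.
Block sizes for λ = 6: [2, 2, 1, 1]

From the dimensions of kernels of powers, the number of Jordan blocks of size at least j is d_j − d_{j−1} where d_j = dim ker(N^j) (with d_0 = 0). Computing the differences gives [4, 2].
The number of blocks of size exactly k is (#blocks of size ≥ k) − (#blocks of size ≥ k + 1), so the partition is: 2 block(s) of size 1, 2 block(s) of size 2.
In nonincreasing order the block sizes are [2, 2, 1, 1].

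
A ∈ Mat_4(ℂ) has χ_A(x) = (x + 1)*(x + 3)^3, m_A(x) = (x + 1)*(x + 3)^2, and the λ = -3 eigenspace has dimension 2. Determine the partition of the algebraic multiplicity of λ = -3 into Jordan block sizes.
Block sizes for λ = -3: [2, 1]

Step 1 — from the characteristic polynomial, algebraic multiplicity of λ = -3 is 3. From dim ker(A − (-3)·I) = 2, there are exactly 2 Jordan blocks for λ = -3.
Step 2 — from the minimal polynomial, the factor (x + 3)^2 tells us the largest block for λ = -3 has size 2.
Step 3 — with total size 3, 2 blocks, and largest block 2, the block sizes (in nonincreasing order) are [2, 1].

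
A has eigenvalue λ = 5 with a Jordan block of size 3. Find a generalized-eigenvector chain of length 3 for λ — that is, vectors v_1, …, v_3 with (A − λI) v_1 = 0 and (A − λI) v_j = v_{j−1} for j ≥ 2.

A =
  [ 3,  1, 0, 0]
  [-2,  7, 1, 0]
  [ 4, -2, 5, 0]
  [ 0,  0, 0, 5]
A Jordan chain for λ = 5 of length 3:
v_1 = (2, 4, -4, 0)ᵀ
v_2 = (-2, -2, 4, 0)ᵀ
v_3 = (1, 0, 0, 0)ᵀ

Let N = A − (5)·I. We want v_3 with N^3 v_3 = 0 but N^2 v_3 ≠ 0; then v_{j-1} := N · v_j for j = 3, …, 2.

Pick v_3 = (1, 0, 0, 0)ᵀ.
Then v_2 = N · v_3 = (-2, -2, 4, 0)ᵀ.
Then v_1 = N · v_2 = (2, 4, -4, 0)ᵀ.

Sanity check: (A − (5)·I) v_1 = (0, 0, 0, 0)ᵀ = 0. ✓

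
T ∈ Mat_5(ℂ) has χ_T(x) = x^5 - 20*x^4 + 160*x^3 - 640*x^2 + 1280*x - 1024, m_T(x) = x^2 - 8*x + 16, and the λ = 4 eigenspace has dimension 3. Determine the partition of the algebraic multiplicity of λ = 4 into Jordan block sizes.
Block sizes for λ = 4: [2, 2, 1]

Step 1 — from the characteristic polynomial, algebraic multiplicity of λ = 4 is 5. From dim ker(T − (4)·I) = 3, there are exactly 3 Jordan blocks for λ = 4.
Step 2 — from the minimal polynomial, the factor (x − 4)^2 tells us the largest block for λ = 4 has size 2.
Step 3 — with total size 5, 3 blocks, and largest block 2, the block sizes (in nonincreasing order) are [2, 2, 1].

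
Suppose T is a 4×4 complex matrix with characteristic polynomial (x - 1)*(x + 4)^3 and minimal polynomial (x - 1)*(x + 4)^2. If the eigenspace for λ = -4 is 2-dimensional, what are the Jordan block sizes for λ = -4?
Block sizes for λ = -4: [2, 1]

Step 1 — from the characteristic polynomial, algebraic multiplicity of λ = -4 is 3. From dim ker(T − (-4)·I) = 2, there are exactly 2 Jordan blocks for λ = -4.
Step 2 — from the minimal polynomial, the factor (x + 4)^2 tells us the largest block for λ = -4 has size 2.
Step 3 — with total size 3, 2 blocks, and largest block 2, the block sizes (in nonincreasing order) are [2, 1].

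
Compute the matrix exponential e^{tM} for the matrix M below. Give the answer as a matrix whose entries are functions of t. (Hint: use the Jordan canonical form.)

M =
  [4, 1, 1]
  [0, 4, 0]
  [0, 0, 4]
e^{tM} =
  [exp(4*t), t*exp(4*t), t*exp(4*t)]
  [0, exp(4*t), 0]
  [0, 0, exp(4*t)]

Strategy: write M = P · J · P⁻¹ where J is a Jordan canonical form, so e^{tM} = P · e^{tJ} · P⁻¹, and e^{tJ} can be computed block-by-block.

M has Jordan form
J =
  [4, 1, 0]
  [0, 4, 0]
  [0, 0, 4]
(up to reordering of blocks).

Per-block formulas:
  For a 2×2 Jordan block J_2(4): exp(t · J_2(4)) = e^(4t)·(I + t·N), where N is the 2×2 nilpotent shift.
  For a 1×1 block at λ = 4: exp(t · [4]) = [e^(4t)].

After assembling e^{tJ} and conjugating by P, we get:

e^{tM} =
  [exp(4*t), t*exp(4*t), t*exp(4*t)]
  [0, exp(4*t), 0]
  [0, 0, exp(4*t)]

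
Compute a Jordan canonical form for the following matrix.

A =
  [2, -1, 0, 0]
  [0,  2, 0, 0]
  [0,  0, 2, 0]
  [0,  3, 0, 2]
J_2(2) ⊕ J_1(2) ⊕ J_1(2)

The characteristic polynomial is
  det(x·I − A) = x^4 - 8*x^3 + 24*x^2 - 32*x + 16 = (x - 2)^4

Eigenvalues and multiplicities (the geometric multiplicity of λ is n − rank(A − λI), which equals the number of Jordan blocks for λ):
  λ = 2: algebraic multiplicity = 4, geometric multiplicity = 3

Determining the block sizes for each eigenvalue:
  λ = 2: 3 blocks summing to 4 forces exactly one block of size 2 and the rest size 1 → block sizes [2, 1, 1]

Assembling the blocks gives a Jordan form
J =
  [2, 1, 0, 0]
  [0, 2, 0, 0]
  [0, 0, 2, 0]
  [0, 0, 0, 2]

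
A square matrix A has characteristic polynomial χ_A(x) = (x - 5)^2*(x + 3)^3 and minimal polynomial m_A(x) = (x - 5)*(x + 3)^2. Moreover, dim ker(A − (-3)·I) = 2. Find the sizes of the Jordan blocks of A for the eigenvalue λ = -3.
Block sizes for λ = -3: [2, 1]

Step 1 — from the characteristic polynomial, algebraic multiplicity of λ = -3 is 3. From dim ker(A − (-3)·I) = 2, there are exactly 2 Jordan blocks for λ = -3.
Step 2 — from the minimal polynomial, the factor (x + 3)^2 tells us the largest block for λ = -3 has size 2.
Step 3 — with total size 3, 2 blocks, and largest block 2, the block sizes (in nonincreasing order) are [2, 1].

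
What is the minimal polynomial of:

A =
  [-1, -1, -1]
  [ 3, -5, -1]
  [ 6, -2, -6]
x^2 + 8*x + 16

The characteristic polynomial is χ_A(x) = (x + 4)^3, so the eigenvalues are known. The minimal polynomial is
  m_A(x) = Π_λ (x − λ)^{k_λ}
where k_λ is the size of the *largest* Jordan block for λ (equivalently, the smallest k with (A − λI)^k v = 0 for every generalised eigenvector v of λ).

  λ = -4: largest Jordan block has size 2, contributing (x + 4)^2

So m_A(x) = (x + 4)^2 = x^2 + 8*x + 16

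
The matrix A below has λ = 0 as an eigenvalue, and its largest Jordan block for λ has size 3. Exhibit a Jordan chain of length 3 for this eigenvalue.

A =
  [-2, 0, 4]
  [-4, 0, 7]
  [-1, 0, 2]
A Jordan chain for λ = 0 of length 3:
v_1 = (0, 1, 0)ᵀ
v_2 = (-2, -4, -1)ᵀ
v_3 = (1, 0, 0)ᵀ

Let N = A − (0)·I. We want v_3 with N^3 v_3 = 0 but N^2 v_3 ≠ 0; then v_{j-1} := N · v_j for j = 3, …, 2.

Pick v_3 = (1, 0, 0)ᵀ.
Then v_2 = N · v_3 = (-2, -4, -1)ᵀ.
Then v_1 = N · v_2 = (0, 1, 0)ᵀ.

Sanity check: (A − (0)·I) v_1 = (0, 0, 0)ᵀ = 0. ✓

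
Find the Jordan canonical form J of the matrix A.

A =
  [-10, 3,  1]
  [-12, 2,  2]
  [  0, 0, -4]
J_2(-4) ⊕ J_1(-4)

The characteristic polynomial is
  det(x·I − A) = x^3 + 12*x^2 + 48*x + 64 = (x + 4)^3

Eigenvalues and multiplicities (the geometric multiplicity of λ is n − rank(A − λI), which equals the number of Jordan blocks for λ):
  λ = -4: algebraic multiplicity = 3, geometric multiplicity = 2

Determining the block sizes for each eigenvalue:
  λ = -4: 2 blocks summing to 3 forces exactly one block of size 2 and the rest size 1 → block sizes [2, 1]

Assembling the blocks gives a Jordan form
J =
  [-4,  1,  0]
  [ 0, -4,  0]
  [ 0,  0, -4]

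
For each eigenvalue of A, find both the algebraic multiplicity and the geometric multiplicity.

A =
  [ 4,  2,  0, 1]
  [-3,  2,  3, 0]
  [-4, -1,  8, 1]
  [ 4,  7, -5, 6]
λ = 5: alg = 4, geom = 2

Step 1 — factor the characteristic polynomial to read off the algebraic multiplicities:
  χ_A(x) = (x - 5)^4

Step 2 — compute geometric multiplicities via the rank-nullity identity g(λ) = n − rank(A − λI):
  rank(A − (5)·I) = 2, so dim ker(A − (5)·I) = n − 2 = 2

Summary:
  λ = 5: algebraic multiplicity = 4, geometric multiplicity = 2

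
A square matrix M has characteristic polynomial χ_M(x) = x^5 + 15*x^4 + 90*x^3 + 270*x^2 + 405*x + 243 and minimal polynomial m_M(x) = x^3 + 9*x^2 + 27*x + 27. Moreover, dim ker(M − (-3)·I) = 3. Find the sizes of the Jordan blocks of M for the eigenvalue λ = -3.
Block sizes for λ = -3: [3, 1, 1]

Step 1 — from the characteristic polynomial, algebraic multiplicity of λ = -3 is 5. From dim ker(M − (-3)·I) = 3, there are exactly 3 Jordan blocks for λ = -3.
Step 2 — from the minimal polynomial, the factor (x + 3)^3 tells us the largest block for λ = -3 has size 3.
Step 3 — with total size 5, 3 blocks, and largest block 3, the block sizes (in nonincreasing order) are [3, 1, 1].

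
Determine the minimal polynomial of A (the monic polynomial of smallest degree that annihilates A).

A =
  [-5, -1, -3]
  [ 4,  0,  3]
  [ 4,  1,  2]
x^2 + 2*x + 1

The characteristic polynomial is χ_A(x) = (x + 1)^3, so the eigenvalues are known. The minimal polynomial is
  m_A(x) = Π_λ (x − λ)^{k_λ}
where k_λ is the size of the *largest* Jordan block for λ (equivalently, the smallest k with (A − λI)^k v = 0 for every generalised eigenvector v of λ).

  λ = -1: largest Jordan block has size 2, contributing (x + 1)^2

So m_A(x) = (x + 1)^2 = x^2 + 2*x + 1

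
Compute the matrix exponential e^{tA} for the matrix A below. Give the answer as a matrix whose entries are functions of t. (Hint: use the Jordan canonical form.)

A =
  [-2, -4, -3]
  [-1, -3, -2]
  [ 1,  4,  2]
e^{tA} =
  [t^2*exp(-t) - t*exp(-t) + exp(-t), -4*t*exp(-t), t^2*exp(-t) - 3*t*exp(-t)]
  [t^2*exp(-t)/2 - t*exp(-t), -2*t*exp(-t) + exp(-t), t^2*exp(-t)/2 - 2*t*exp(-t)]
  [-t^2*exp(-t) + t*exp(-t), 4*t*exp(-t), -t^2*exp(-t) + 3*t*exp(-t) + exp(-t)]

Strategy: write A = P · J · P⁻¹ where J is a Jordan canonical form, so e^{tA} = P · e^{tJ} · P⁻¹, and e^{tJ} can be computed block-by-block.

A has Jordan form
J =
  [-1,  1,  0]
  [ 0, -1,  1]
  [ 0,  0, -1]
(up to reordering of blocks).

Per-block formulas:
  For a 3×3 Jordan block J_3(-1): exp(t · J_3(-1)) = e^(-1t)·(I + t·N + (t^2/2)·N^2), where N is the 3×3 nilpotent shift.

After assembling e^{tJ} and conjugating by P, we get:

e^{tA} =
  [t^2*exp(-t) - t*exp(-t) + exp(-t), -4*t*exp(-t), t^2*exp(-t) - 3*t*exp(-t)]
  [t^2*exp(-t)/2 - t*exp(-t), -2*t*exp(-t) + exp(-t), t^2*exp(-t)/2 - 2*t*exp(-t)]
  [-t^2*exp(-t) + t*exp(-t), 4*t*exp(-t), -t^2*exp(-t) + 3*t*exp(-t) + exp(-t)]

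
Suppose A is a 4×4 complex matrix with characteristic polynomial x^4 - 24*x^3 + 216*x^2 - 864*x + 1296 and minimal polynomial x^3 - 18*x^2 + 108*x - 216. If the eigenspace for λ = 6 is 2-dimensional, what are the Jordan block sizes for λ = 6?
Block sizes for λ = 6: [3, 1]

Step 1 — from the characteristic polynomial, algebraic multiplicity of λ = 6 is 4. From dim ker(A − (6)·I) = 2, there are exactly 2 Jordan blocks for λ = 6.
Step 2 — from the minimal polynomial, the factor (x − 6)^3 tells us the largest block for λ = 6 has size 3.
Step 3 — with total size 4, 2 blocks, and largest block 3, the block sizes (in nonincreasing order) are [3, 1].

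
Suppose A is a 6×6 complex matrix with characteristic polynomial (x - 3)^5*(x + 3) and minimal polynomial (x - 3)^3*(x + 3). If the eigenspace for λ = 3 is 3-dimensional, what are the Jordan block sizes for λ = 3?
Block sizes for λ = 3: [3, 1, 1]

Step 1 — from the characteristic polynomial, algebraic multiplicity of λ = 3 is 5. From dim ker(A − (3)·I) = 3, there are exactly 3 Jordan blocks for λ = 3.
Step 2 — from the minimal polynomial, the factor (x − 3)^3 tells us the largest block for λ = 3 has size 3.
Step 3 — with total size 5, 3 blocks, and largest block 3, the block sizes (in nonincreasing order) are [3, 1, 1].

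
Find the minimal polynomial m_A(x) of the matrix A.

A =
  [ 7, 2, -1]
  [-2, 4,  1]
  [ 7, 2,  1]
x^3 - 12*x^2 + 48*x - 64

The characteristic polynomial is χ_A(x) = (x - 4)^3, so the eigenvalues are known. The minimal polynomial is
  m_A(x) = Π_λ (x − λ)^{k_λ}
where k_λ is the size of the *largest* Jordan block for λ (equivalently, the smallest k with (A − λI)^k v = 0 for every generalised eigenvector v of λ).

  λ = 4: largest Jordan block has size 3, contributing (x − 4)^3

So m_A(x) = (x - 4)^3 = x^3 - 12*x^2 + 48*x - 64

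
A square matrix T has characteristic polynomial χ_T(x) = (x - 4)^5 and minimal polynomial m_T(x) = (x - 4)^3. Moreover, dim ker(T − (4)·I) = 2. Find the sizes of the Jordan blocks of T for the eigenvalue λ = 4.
Block sizes for λ = 4: [3, 2]

Step 1 — from the characteristic polynomial, algebraic multiplicity of λ = 4 is 5. From dim ker(T − (4)·I) = 2, there are exactly 2 Jordan blocks for λ = 4.
Step 2 — from the minimal polynomial, the factor (x − 4)^3 tells us the largest block for λ = 4 has size 3.
Step 3 — with total size 5, 2 blocks, and largest block 3, the block sizes (in nonincreasing order) are [3, 2].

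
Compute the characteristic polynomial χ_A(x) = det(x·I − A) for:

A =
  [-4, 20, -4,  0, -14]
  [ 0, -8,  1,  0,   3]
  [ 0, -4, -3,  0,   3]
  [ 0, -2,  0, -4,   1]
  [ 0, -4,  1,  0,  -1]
x^5 + 20*x^4 + 160*x^3 + 640*x^2 + 1280*x + 1024

Expanding det(x·I − A) (e.g. by cofactor expansion or by noting that A is similar to its Jordan form J, which has the same characteristic polynomial as A) gives
  χ_A(x) = x^5 + 20*x^4 + 160*x^3 + 640*x^2 + 1280*x + 1024
which factors as (x + 4)^5. The eigenvalues (with algebraic multiplicities) are λ = -4 with multiplicity 5.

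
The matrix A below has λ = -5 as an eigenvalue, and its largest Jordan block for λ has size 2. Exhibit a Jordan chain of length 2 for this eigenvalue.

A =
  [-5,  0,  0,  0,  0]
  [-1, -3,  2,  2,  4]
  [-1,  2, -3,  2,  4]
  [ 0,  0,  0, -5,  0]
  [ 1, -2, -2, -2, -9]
A Jordan chain for λ = -5 of length 2:
v_1 = (0, -1, -1, 0, 1)ᵀ
v_2 = (1, 0, 0, 0, 0)ᵀ

Let N = A − (-5)·I. We want v_2 with N^2 v_2 = 0 but N^1 v_2 ≠ 0; then v_{j-1} := N · v_j for j = 2, …, 2.

Pick v_2 = (1, 0, 0, 0, 0)ᵀ.
Then v_1 = N · v_2 = (0, -1, -1, 0, 1)ᵀ.

Sanity check: (A − (-5)·I) v_1 = (0, 0, 0, 0, 0)ᵀ = 0. ✓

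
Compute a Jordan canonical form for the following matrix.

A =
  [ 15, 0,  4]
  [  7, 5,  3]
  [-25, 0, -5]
J_3(5)

The characteristic polynomial is
  det(x·I − A) = x^3 - 15*x^2 + 75*x - 125 = (x - 5)^3

Eigenvalues and multiplicities (the geometric multiplicity of λ is n − rank(A − λI), which equals the number of Jordan blocks for λ):
  λ = 5: algebraic multiplicity = 3, geometric multiplicity = 1

Determining the block sizes for each eigenvalue:
  λ = 5: one block (gm = 1), so the single block has size am = 3 → block sizes [3]

Assembling the blocks gives a Jordan form
J =
  [5, 1, 0]
  [0, 5, 1]
  [0, 0, 5]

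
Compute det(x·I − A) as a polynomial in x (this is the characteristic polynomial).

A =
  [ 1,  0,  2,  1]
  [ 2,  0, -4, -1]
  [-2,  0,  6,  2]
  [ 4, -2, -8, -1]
x^4 - 6*x^3 + 13*x^2 - 12*x + 4

Expanding det(x·I − A) (e.g. by cofactor expansion or by noting that A is similar to its Jordan form J, which has the same characteristic polynomial as A) gives
  χ_A(x) = x^4 - 6*x^3 + 13*x^2 - 12*x + 4
which factors as (x - 2)^2*(x - 1)^2. The eigenvalues (with algebraic multiplicities) are λ = 1 with multiplicity 2, λ = 2 with multiplicity 2.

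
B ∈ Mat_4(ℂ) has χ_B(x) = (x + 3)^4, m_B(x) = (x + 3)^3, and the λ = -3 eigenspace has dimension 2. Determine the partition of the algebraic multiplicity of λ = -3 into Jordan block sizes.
Block sizes for λ = -3: [3, 1]

Step 1 — from the characteristic polynomial, algebraic multiplicity of λ = -3 is 4. From dim ker(B − (-3)·I) = 2, there are exactly 2 Jordan blocks for λ = -3.
Step 2 — from the minimal polynomial, the factor (x + 3)^3 tells us the largest block for λ = -3 has size 3.
Step 3 — with total size 4, 2 blocks, and largest block 3, the block sizes (in nonincreasing order) are [3, 1].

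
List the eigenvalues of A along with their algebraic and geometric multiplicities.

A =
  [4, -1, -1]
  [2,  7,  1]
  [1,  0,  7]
λ = 6: alg = 3, geom = 1

Step 1 — factor the characteristic polynomial to read off the algebraic multiplicities:
  χ_A(x) = (x - 6)^3

Step 2 — compute geometric multiplicities via the rank-nullity identity g(λ) = n − rank(A − λI):
  rank(A − (6)·I) = 2, so dim ker(A − (6)·I) = n − 2 = 1

Summary:
  λ = 6: algebraic multiplicity = 3, geometric multiplicity = 1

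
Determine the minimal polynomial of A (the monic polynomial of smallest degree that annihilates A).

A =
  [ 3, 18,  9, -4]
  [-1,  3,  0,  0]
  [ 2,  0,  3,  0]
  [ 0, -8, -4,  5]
x^4 - 14*x^3 + 72*x^2 - 162*x + 135

The characteristic polynomial is χ_A(x) = (x - 5)*(x - 3)^3, so the eigenvalues are known. The minimal polynomial is
  m_A(x) = Π_λ (x − λ)^{k_λ}
where k_λ is the size of the *largest* Jordan block for λ (equivalently, the smallest k with (A − λI)^k v = 0 for every generalised eigenvector v of λ).

  λ = 3: largest Jordan block has size 3, contributing (x − 3)^3
  λ = 5: largest Jordan block has size 1, contributing (x − 5)

So m_A(x) = (x - 5)*(x - 3)^3 = x^4 - 14*x^3 + 72*x^2 - 162*x + 135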